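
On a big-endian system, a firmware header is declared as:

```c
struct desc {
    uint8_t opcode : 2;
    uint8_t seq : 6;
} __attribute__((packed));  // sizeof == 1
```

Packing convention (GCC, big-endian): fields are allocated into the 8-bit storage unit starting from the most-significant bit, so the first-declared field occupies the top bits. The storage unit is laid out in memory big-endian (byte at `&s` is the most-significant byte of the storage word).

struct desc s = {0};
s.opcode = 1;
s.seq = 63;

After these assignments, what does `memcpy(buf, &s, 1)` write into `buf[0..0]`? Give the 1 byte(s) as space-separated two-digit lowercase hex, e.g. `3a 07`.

opcode:2 = 1 → 0x1 << 6 → word 0x40
seq:6 = 63 → 0x3f << 0 → word 0x7f
word = 0x7f → big-endian bytes:
  [0]=0x7f

7f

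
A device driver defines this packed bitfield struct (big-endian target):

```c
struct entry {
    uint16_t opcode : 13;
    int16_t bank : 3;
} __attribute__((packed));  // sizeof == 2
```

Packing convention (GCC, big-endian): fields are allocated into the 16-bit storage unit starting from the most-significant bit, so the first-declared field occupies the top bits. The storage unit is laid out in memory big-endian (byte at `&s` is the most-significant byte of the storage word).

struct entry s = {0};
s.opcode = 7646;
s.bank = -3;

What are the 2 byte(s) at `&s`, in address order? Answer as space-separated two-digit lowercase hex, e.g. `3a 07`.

opcode:13 = 7646 → 0x1dde << 3 → word 0xeef0
bank:3 = -3 → 0x5 << 0 → word 0xeef5
word = 0xeef5 → big-endian bytes:
  [0]=0xee  [1]=0xf5

ee f5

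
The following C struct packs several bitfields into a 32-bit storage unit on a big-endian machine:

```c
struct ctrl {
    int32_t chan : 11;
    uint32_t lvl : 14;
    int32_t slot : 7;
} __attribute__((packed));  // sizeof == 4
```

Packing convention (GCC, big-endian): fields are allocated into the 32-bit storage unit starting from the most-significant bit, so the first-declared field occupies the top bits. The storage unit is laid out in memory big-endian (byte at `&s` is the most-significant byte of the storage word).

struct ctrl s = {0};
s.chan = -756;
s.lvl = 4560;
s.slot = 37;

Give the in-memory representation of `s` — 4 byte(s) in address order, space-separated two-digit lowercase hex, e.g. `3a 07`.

a1 88 e8 25

chan:11 = -756 → 0x50c << 21 → word 0xa1800000
lvl:14 = 4560 → 0x11d0 << 7 → word 0xa188e800
slot:7 = 37 → 0x25 << 0 → word 0xa188e825
word = 0xa188e825 → big-endian bytes:
  [0]=0xa1  [1]=0x88  [2]=0xe8  [3]=0x25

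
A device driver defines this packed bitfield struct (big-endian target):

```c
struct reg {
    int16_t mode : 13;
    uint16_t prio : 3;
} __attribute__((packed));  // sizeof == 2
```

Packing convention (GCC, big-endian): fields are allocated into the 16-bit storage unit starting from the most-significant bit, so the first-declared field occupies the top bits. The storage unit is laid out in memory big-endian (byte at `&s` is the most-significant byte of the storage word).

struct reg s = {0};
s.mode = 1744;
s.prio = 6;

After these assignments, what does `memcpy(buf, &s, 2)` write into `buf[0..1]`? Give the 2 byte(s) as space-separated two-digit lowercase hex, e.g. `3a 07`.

36 86

[3+:13] mode=1744 & 0x1fff = 0x6d0; word=0x3680
[0+:3] prio=6 & 0x7 = 0x6; word=0x3686
word = 0x3686 → big-endian bytes:
  [0]=0x36  [1]=0x86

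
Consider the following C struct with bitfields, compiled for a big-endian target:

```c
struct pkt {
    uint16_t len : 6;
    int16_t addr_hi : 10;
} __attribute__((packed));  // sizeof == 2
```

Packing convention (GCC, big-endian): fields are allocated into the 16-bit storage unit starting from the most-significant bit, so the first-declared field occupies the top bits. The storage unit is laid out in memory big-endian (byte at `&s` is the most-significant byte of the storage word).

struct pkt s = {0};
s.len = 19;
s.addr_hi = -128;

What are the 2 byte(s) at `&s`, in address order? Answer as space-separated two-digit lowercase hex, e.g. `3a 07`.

4f 80

len (6b) val=19 bits=0x13 at bit 10: 0x4c00
addr_hi (10b) val=-128 bits=0x380 at bit 0: 0x4f80
word = 0x4f80 → big-endian bytes:
  [0]=0x4f  [1]=0x80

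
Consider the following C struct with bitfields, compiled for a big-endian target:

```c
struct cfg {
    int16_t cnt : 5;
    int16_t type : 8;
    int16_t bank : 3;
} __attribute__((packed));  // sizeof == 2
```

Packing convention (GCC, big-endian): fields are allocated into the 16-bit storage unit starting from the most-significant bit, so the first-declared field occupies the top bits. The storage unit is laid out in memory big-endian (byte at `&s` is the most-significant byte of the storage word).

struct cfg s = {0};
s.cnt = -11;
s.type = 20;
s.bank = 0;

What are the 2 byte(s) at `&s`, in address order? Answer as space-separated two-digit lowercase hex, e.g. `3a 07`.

cnt (5b) val=-11 bits=0x15 at bit 11: 0xa800
type (8b) val=20 bits=0x14 at bit 3: 0xa8a0
bank (3b) val=0 bits=0x0 at bit 0: 0xa8a0
word = 0xa8a0 → big-endian bytes:
  [0]=0xa8  [1]=0xa0

a8 a0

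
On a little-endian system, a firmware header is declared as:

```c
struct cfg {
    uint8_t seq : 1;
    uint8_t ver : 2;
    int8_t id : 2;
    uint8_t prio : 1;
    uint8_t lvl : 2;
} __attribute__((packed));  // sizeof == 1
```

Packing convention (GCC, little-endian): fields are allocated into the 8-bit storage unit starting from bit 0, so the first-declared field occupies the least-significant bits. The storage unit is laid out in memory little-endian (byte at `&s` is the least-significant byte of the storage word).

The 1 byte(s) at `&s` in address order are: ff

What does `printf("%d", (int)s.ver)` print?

3

[0]=0xff (little-endian) → word 0xff
seq [0+:1] = (word>>0) & 0x1 = 1
ver [1+:2] = (word>>1) & 0x3 = 3  ←
id [3+:2] = (word>>3) & 0x3 = 3
prio [5+:1] = (word>>5) & 0x1 = 1
lvl [6+:2] = (word>>6) & 0x3 = 3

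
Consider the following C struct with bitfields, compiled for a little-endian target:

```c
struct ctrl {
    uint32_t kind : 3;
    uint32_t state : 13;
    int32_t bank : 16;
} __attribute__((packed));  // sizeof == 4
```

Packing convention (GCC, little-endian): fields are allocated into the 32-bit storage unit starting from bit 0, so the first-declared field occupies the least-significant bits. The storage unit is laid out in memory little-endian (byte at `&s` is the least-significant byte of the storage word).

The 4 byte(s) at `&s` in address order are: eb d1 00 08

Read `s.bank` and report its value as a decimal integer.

[0]=0xeb [1]=0xd1 [2]=0x00 [3]=0x08 (little-endian) → word 0x0800d1eb
kind:3 @ bit 0 → (0x0800d1eb>>0)&0x7 = 0x3
state:13 @ bit 3 → (0x0800d1eb>>3)&0x1fff = 0x1a3d
bank:16 @ bit 16 → (0x0800d1eb>>16)&0xffff = 0x800  ←
bank signed 16b, MSB=0: value = 2048

2048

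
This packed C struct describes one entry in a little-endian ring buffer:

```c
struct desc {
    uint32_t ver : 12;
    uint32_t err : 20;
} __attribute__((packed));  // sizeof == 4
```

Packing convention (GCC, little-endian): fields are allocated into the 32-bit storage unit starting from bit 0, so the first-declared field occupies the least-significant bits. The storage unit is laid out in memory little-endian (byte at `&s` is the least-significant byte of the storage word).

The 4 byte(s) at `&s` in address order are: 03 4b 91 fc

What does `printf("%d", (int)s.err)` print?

1034516

[0]=0x03 [1]=0x4b [2]=0x91 [3]=0xfc (little-endian) → word 0xfc914b03
ver:12 @ bit 0 → (0xfc914b03>>0)&0xfff = 0xb03
err:20 @ bit 12 → (0xfc914b03>>12)&0xfffff = 0xfc914  ←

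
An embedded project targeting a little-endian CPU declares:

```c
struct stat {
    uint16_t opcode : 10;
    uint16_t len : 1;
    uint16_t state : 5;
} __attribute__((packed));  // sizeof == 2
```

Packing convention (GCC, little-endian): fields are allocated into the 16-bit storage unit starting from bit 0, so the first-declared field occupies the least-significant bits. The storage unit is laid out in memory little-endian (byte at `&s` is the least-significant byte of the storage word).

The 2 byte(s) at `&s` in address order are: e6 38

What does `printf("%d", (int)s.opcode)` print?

[0]=0xe6 [1]=0x38 (little-endian) → word 0x38e6
opcode:10 @ bit 0 → (0x38e6>>0)&0x3ff = 0xe6  ←
len:1 @ bit 10 → (0x38e6>>10)&0x1 = 0x0
state:5 @ bit 11 → (0x38e6>>11)&0x1f = 0x7

230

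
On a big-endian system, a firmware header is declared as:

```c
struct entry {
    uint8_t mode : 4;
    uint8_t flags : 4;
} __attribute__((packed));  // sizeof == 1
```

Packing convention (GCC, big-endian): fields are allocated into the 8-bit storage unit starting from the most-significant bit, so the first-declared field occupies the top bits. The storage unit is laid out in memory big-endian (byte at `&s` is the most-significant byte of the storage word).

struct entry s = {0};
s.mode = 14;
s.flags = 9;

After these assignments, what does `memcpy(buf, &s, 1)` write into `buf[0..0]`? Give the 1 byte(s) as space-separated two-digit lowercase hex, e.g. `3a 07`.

mode (4b) val=14 bits=0xe at bit 4: 0xe0
flags (4b) val=9 bits=0x9 at bit 0: 0xe9
word = 0xe9 → big-endian bytes:
  [0]=0xe9

e9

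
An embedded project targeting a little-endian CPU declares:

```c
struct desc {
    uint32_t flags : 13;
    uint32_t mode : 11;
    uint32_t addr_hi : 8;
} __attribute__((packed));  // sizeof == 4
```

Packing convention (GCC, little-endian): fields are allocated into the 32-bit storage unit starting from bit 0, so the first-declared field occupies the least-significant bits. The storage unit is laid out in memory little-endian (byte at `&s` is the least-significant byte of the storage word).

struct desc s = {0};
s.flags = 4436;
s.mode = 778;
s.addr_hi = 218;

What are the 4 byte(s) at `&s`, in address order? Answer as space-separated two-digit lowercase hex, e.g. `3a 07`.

[0+:13] flags=4436 & 0x1fff = 0x1154; word=0x00001154
[13+:11] mode=778 & 0x7ff = 0x30a; word=0x00615154
[24+:8] addr_hi=218 & 0xff = 0xda; word=0xda615154
word = 0xda615154 → little-endian bytes:
  [0]=0x54  [1]=0x51  [2]=0x61  [3]=0xda

54 51 61 da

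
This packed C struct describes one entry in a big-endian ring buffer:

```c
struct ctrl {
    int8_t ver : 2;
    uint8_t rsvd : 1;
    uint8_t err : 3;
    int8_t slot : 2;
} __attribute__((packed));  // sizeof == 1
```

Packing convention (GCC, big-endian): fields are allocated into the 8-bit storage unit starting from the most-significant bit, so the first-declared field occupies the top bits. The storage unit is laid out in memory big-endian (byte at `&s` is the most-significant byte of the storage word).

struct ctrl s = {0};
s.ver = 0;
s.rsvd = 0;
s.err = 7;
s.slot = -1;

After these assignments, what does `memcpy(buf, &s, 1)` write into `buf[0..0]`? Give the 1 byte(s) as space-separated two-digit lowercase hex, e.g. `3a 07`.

ver (2b) val=0 bits=0x0 at bit 6: 0x00
rsvd (1b) val=0 bits=0x0 at bit 5: 0x00
err (3b) val=7 bits=0x7 at bit 2: 0x1c
slot (2b) val=-1 bits=0x3 at bit 0: 0x1f
word = 0x1f → big-endian bytes:
  [0]=0x1f

1f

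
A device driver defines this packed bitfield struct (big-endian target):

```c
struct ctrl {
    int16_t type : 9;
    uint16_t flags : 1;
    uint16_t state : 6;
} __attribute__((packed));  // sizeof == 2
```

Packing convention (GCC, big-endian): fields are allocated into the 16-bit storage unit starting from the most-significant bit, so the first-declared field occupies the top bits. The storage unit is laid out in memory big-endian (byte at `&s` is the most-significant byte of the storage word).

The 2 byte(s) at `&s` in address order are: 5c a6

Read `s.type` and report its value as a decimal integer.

[0]=0x5c [1]=0xa6 (big-endian) → word 0x5ca6
type:9 @ bit 7 → (0x5ca6>>7)&0x1ff = 0xb9  ←
flags:1 @ bit 6 → (0x5ca6>>6)&0x1 = 0x0
state:6 @ bit 0 → (0x5ca6>>0)&0x3f = 0x26
type signed 9b, MSB=0: value = 185

185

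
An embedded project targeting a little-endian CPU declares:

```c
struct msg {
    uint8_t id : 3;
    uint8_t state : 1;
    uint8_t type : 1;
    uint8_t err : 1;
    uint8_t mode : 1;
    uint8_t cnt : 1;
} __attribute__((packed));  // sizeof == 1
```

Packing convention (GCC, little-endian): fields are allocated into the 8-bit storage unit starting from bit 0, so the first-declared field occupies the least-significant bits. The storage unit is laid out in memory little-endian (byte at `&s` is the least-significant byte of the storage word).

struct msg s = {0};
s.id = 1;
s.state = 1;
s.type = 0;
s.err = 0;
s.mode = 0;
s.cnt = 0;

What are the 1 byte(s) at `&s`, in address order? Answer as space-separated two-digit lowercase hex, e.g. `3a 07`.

id:3 = 1 → 0x1 << 0 → word 0x01
state:1 = 1 → 0x1 << 3 → word 0x09
type:1 = 0 → 0x0 << 4 → word 0x09
err:1 = 0 → 0x0 << 5 → word 0x09
mode:1 = 0 → 0x0 << 6 → word 0x09
cnt:1 = 0 → 0x0 << 7 → word 0x09
word = 0x09 → little-endian bytes:
  [0]=0x09

09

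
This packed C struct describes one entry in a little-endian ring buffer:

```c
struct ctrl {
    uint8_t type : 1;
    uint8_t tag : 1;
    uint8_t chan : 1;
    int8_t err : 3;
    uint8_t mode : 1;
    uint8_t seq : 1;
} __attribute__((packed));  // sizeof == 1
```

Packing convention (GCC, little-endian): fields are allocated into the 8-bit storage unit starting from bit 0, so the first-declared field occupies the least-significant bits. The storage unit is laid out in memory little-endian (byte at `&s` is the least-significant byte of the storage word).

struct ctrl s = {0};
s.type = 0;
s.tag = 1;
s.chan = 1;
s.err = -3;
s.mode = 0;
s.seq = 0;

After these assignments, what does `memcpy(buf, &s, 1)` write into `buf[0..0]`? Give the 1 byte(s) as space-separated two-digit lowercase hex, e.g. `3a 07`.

type (1b) val=0 bits=0x0 at bit 0: 0x00
tag (1b) val=1 bits=0x1 at bit 1: 0x02
chan (1b) val=1 bits=0x1 at bit 2: 0x06
err (3b) val=-3 bits=0x5 at bit 3: 0x2e
mode (1b) val=0 bits=0x0 at bit 6: 0x2e
seq (1b) val=0 bits=0x0 at bit 7: 0x2e
word = 0x2e → little-endian bytes:
  [0]=0x2e

2e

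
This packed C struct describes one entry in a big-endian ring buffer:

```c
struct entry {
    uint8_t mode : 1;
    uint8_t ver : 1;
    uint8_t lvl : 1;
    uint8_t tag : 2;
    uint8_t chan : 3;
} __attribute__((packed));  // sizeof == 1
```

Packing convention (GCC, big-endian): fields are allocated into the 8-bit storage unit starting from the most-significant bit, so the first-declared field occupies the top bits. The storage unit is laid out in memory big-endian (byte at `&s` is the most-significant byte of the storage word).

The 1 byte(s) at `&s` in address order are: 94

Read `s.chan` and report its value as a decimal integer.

4

[0]=0x94 (big-endian) → word 0x94
mode:1 @ bit 7 → (0x94>>7)&0x1 = 0x1
ver:1 @ bit 6 → (0x94>>6)&0x1 = 0x0
lvl:1 @ bit 5 → (0x94>>5)&0x1 = 0x0
tag:2 @ bit 3 → (0x94>>3)&0x3 = 0x2
chan:3 @ bit 0 → (0x94>>0)&0x7 = 0x4  ←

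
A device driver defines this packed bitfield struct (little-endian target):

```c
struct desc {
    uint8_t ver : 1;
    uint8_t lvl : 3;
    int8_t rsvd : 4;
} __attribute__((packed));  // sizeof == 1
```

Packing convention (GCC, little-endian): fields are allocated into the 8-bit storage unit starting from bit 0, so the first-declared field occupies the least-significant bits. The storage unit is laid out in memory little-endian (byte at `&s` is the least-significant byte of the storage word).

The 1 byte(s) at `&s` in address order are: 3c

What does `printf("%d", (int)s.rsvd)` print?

[0]=0x3c (little-endian) → word 0x3c
ver:1 @ bit 0 → (0x3c>>0)&0x1 = 0x0
lvl:3 @ bit 1 → (0x3c>>1)&0x7 = 0x6
rsvd:4 @ bit 4 → (0x3c>>4)&0xf = 0x3  ←
rsvd signed 4b, MSB=0: value = 3

3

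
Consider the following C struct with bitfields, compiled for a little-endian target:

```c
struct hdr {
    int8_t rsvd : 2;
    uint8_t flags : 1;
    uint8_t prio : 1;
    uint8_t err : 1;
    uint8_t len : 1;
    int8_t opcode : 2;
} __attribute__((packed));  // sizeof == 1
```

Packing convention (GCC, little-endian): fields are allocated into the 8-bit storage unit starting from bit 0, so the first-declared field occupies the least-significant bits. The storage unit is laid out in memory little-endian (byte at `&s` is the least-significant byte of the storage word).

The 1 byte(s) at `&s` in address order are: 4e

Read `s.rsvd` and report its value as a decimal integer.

-2

[0]=0x4e (little-endian) → word 0x4e
rsvd:2 @ bit 0 → (0x4e>>0)&0x3 = 0x2  ←
flags:1 @ bit 2 → (0x4e>>2)&0x1 = 0x1
prio:1 @ bit 3 → (0x4e>>3)&0x1 = 0x1
err:1 @ bit 4 → (0x4e>>4)&0x1 = 0x0
len:1 @ bit 5 → (0x4e>>5)&0x1 = 0x0
opcode:2 @ bit 6 → (0x4e>>6)&0x3 = 0x1
rsvd signed 2b, MSB=1: 2 - 4 = -2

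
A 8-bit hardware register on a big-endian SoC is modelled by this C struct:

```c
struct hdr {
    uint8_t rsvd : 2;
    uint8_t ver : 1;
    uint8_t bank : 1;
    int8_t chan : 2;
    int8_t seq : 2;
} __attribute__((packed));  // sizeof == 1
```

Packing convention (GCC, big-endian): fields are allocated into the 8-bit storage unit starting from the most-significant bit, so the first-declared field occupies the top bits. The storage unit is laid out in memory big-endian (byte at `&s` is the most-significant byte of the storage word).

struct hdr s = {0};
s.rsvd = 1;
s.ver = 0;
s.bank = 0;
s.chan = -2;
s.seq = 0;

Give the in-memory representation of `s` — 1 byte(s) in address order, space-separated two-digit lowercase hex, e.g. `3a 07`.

48

[6+:2] rsvd=1 & 0x3 = 0x1; word=0x40
[5+:1] ver=0 & 0x1 = 0x0; word=0x40
[4+:1] bank=0 & 0x1 = 0x0; word=0x40
[2+:2] chan=-2 & 0x3 = 0x2; word=0x48
[0+:2] seq=0 & 0x3 = 0x0; word=0x48
word = 0x48 → big-endian bytes:
  [0]=0x48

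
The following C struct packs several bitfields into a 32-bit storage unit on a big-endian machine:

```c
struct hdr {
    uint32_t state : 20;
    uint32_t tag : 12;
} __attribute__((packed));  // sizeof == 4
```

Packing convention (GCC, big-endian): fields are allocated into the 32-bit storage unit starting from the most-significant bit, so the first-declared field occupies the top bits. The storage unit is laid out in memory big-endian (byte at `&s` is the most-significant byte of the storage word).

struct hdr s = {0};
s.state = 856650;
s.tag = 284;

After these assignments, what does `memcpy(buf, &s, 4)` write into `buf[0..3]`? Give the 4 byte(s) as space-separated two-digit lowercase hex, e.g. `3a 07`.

d1 24 a1 1c

state (20b) val=856650 bits=0xd124a at bit 12: 0xd124a000
tag (12b) val=284 bits=0x11c at bit 0: 0xd124a11c
word = 0xd124a11c → big-endian bytes:
  [0]=0xd1  [1]=0x24  [2]=0xa1  [3]=0x1c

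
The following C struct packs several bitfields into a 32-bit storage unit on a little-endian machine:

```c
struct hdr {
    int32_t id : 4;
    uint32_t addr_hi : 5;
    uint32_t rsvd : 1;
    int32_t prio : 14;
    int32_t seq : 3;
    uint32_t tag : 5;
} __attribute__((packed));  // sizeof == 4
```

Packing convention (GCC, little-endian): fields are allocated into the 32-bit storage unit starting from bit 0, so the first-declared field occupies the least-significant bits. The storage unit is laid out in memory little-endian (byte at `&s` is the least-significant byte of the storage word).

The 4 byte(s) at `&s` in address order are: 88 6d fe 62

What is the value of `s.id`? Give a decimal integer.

-8

[0]=0x88 [1]=0x6d [2]=0xfe [3]=0x62 (little-endian) → word 0x62fe6d88
id [0+:4] = (word>>0) & 0xf = 8  ←
addr_hi [4+:5] = (word>>4) & 0x1f = 24
rsvd [9+:1] = (word>>9) & 0x1 = 0
prio [10+:14] = (word>>10) & 0x3fff = 16283
seq [24+:3] = (word>>24) & 0x7 = 2
tag [27+:5] = (word>>27) & 0x1f = 12
id signed 4b, MSB=1: 8 - 16 = -8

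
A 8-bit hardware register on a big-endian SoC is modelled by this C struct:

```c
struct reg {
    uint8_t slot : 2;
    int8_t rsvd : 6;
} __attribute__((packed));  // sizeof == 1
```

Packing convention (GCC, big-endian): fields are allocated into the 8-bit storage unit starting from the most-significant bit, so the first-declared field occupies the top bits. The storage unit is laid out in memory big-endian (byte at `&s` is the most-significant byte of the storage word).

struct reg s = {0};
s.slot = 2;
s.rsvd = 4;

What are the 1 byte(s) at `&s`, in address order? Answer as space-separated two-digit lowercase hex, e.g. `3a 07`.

84

[6+:2] slot=2 & 0x3 = 0x2; word=0x80
[0+:6] rsvd=4 & 0x3f = 0x4; word=0x84
word = 0x84 → big-endian bytes:
  [0]=0x84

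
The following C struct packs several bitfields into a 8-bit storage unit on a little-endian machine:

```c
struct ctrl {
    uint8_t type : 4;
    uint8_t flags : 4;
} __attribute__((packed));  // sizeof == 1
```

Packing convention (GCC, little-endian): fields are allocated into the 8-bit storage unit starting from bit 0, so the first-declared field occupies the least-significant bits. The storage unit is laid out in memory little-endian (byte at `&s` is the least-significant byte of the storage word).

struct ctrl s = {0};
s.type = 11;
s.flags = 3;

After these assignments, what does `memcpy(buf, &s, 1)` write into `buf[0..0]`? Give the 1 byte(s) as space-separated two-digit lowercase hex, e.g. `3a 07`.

type (4b) val=11 bits=0xb at bit 0: 0x0b
flags (4b) val=3 bits=0x3 at bit 4: 0x3b
word = 0x3b → little-endian bytes:
  [0]=0x3b

3b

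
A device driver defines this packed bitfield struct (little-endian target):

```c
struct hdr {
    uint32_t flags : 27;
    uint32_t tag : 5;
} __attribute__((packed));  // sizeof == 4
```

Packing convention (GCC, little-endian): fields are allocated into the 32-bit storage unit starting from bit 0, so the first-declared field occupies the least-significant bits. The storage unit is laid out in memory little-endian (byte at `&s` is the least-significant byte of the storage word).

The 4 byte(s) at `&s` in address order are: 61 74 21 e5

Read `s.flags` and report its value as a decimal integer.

[0]=0x61 [1]=0x74 [2]=0x21 [3]=0xe5 (little-endian) → word 0xe5217461
flags:27 @ bit 0 → (0xe5217461>>0)&0x7ffffff = 0x5217461  ←
tag:5 @ bit 27 → (0xe5217461>>27)&0x1f = 0x1c

86078561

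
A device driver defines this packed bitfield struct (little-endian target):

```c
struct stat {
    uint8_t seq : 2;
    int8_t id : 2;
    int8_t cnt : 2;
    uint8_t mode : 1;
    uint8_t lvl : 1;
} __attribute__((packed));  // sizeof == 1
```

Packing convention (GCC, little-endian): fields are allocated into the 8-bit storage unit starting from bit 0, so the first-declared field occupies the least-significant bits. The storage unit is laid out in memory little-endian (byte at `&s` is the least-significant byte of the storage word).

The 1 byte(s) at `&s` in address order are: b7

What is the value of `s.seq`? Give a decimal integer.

[0]=0xb7 (little-endian) → word 0xb7
seq [0+:2] = (word>>0) & 0x3 = 3  ←
id [2+:2] = (word>>2) & 0x3 = 1
cnt [4+:2] = (word>>4) & 0x3 = 3
mode [6+:1] = (word>>6) & 0x1 = 0
lvl [7+:1] = (word>>7) & 0x1 = 1

3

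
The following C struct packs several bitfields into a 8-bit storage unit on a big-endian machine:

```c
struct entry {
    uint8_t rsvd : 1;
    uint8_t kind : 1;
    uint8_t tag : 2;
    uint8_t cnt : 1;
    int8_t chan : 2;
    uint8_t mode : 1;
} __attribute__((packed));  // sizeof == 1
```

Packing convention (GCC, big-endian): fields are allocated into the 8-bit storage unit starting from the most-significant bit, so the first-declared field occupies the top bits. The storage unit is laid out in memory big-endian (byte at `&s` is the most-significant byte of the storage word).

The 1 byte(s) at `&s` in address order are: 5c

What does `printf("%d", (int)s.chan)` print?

[0]=0x5c (big-endian) → word 0x5c
rsvd [7+:1] = (word>>7) & 0x1 = 0
kind [6+:1] = (word>>6) & 0x1 = 1
tag [4+:2] = (word>>4) & 0x3 = 1
cnt [3+:1] = (word>>3) & 0x1 = 1
chan [1+:2] = (word>>1) & 0x3 = 2  ←
mode [0+:1] = (word>>0) & 0x1 = 0
chan signed 2b, MSB=1: 2 - 4 = -2

-2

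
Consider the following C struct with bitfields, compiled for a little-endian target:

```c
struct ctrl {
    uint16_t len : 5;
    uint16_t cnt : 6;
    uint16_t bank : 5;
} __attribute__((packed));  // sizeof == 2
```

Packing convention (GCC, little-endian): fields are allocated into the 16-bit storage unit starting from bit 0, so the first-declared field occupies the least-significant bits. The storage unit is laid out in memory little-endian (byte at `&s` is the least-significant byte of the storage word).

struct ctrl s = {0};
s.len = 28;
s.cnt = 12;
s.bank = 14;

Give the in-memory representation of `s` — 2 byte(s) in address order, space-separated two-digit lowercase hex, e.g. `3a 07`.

9c 71

[0+:5] len=28 & 0x1f = 0x1c; word=0x001c
[5+:6] cnt=12 & 0x3f = 0xc; word=0x019c
[11+:5] bank=14 & 0x1f = 0xe; word=0x719c
word = 0x719c → little-endian bytes:
  [0]=0x9c  [1]=0x71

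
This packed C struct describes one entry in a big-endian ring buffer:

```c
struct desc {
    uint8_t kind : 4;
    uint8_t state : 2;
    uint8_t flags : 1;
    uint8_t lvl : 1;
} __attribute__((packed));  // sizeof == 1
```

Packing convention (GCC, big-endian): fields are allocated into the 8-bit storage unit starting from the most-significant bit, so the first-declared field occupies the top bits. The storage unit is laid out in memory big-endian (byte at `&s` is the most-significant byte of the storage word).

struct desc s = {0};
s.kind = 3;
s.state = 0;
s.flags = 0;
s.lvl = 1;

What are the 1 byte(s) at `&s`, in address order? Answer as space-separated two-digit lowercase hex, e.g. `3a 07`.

31

[4+:4] kind=3 & 0xf = 0x3; word=0x30
[2+:2] state=0 & 0x3 = 0x0; word=0x30
[1+:1] flags=0 & 0x1 = 0x0; word=0x30
[0+:1] lvl=1 & 0x1 = 0x1; word=0x31
word = 0x31 → big-endian bytes:
  [0]=0x31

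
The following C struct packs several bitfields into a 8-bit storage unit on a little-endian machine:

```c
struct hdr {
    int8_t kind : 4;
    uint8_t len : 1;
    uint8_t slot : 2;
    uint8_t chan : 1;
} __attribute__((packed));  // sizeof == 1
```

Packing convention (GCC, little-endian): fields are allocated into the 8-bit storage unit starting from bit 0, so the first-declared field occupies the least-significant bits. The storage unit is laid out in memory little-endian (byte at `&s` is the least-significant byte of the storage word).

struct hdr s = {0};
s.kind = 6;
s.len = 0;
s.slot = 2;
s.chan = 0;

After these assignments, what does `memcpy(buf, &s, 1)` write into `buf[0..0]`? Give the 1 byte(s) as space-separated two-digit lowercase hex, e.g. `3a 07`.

[0+:4] kind=6 & 0xf = 0x6; word=0x06
[4+:1] len=0 & 0x1 = 0x0; word=0x06
[5+:2] slot=2 & 0x3 = 0x2; word=0x46
[7+:1] chan=0 & 0x1 = 0x0; word=0x46
word = 0x46 → little-endian bytes:
  [0]=0x46

46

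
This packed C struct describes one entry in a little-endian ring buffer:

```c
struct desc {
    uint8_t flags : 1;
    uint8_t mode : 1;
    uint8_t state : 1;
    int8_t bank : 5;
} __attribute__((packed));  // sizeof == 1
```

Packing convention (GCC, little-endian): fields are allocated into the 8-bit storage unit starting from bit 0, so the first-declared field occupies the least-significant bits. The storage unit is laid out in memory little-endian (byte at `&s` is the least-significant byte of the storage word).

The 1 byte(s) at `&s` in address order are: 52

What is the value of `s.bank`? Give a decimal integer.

10

[0]=0x52 (little-endian) → word 0x52
flags:1 @ bit 0 → (0x52>>0)&0x1 = 0x0
mode:1 @ bit 1 → (0x52>>1)&0x1 = 0x1
state:1 @ bit 2 → (0x52>>2)&0x1 = 0x0
bank:5 @ bit 3 → (0x52>>3)&0x1f = 0xa  ←
bank signed 5b, MSB=0: value = 10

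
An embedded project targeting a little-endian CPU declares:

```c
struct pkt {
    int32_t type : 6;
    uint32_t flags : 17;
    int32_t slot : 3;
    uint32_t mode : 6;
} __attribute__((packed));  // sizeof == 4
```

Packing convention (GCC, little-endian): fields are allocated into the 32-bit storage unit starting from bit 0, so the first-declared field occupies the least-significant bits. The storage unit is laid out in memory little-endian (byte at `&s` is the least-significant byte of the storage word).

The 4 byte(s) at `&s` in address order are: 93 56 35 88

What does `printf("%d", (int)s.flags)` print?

54618

[0]=0x93 [1]=0x56 [2]=0x35 [3]=0x88 (little-endian) → word 0x88355693
type [0+:6] = (word>>0) & 0x3f = 19
flags [6+:17] = (word>>6) & 0x1ffff = 54618  ←
slot [23+:3] = (word>>23) & 0x7 = 0
mode [26+:6] = (word>>26) & 0x3f = 34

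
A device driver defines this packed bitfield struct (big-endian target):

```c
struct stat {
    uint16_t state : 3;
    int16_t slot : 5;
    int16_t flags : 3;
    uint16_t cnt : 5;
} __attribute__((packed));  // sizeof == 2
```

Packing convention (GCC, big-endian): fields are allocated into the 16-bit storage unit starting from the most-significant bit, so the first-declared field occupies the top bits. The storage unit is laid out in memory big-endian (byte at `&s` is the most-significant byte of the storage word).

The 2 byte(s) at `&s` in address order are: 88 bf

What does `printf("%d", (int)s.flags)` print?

[0]=0x88 [1]=0xbf (big-endian) → word 0x88bf
state [13+:3] = (word>>13) & 0x7 = 4
slot [8+:5] = (word>>8) & 0x1f = 8
flags [5+:3] = (word>>5) & 0x7 = 5  ←
cnt [0+:5] = (word>>0) & 0x1f = 31
flags signed 3b, MSB=1: 5 - 8 = -3

-3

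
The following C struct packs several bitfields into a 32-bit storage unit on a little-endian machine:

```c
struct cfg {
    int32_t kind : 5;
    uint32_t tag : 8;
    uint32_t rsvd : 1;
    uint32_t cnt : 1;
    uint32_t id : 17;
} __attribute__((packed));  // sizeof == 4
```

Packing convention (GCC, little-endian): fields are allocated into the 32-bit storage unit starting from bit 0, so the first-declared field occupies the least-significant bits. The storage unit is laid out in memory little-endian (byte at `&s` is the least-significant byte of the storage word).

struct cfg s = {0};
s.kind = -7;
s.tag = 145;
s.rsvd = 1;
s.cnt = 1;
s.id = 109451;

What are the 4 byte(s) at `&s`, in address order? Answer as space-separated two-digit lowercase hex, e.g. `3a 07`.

kind (5b) val=-7 bits=0x19 at bit 0: 0x00000019
tag (8b) val=145 bits=0x91 at bit 5: 0x00001239
rsvd (1b) val=1 bits=0x1 at bit 13: 0x00003239
cnt (1b) val=1 bits=0x1 at bit 14: 0x00007239
id (17b) val=109451 bits=0x1ab8b at bit 15: 0xd5c5f239
word = 0xd5c5f239 → little-endian bytes:
  [0]=0x39  [1]=0xf2  [2]=0xc5  [3]=0xd5

39 f2 c5 d5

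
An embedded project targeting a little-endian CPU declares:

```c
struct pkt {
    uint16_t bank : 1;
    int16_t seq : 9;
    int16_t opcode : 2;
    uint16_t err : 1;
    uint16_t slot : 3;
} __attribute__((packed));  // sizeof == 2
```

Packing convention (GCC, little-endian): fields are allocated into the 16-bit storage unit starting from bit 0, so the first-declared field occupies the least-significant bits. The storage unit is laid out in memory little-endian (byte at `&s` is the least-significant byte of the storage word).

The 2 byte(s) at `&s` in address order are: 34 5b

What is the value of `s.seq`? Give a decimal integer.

-102

[0]=0x34 [1]=0x5b (little-endian) → word 0x5b34
bank [0+:1] = (word>>0) & 0x1 = 0
seq [1+:9] = (word>>1) & 0x1ff = 410  ←
opcode [10+:2] = (word>>10) & 0x3 = 2
err [12+:1] = (word>>12) & 0x1 = 1
slot [13+:3] = (word>>13) & 0x7 = 2
seq signed 9b, MSB=1: 410 - 512 = -102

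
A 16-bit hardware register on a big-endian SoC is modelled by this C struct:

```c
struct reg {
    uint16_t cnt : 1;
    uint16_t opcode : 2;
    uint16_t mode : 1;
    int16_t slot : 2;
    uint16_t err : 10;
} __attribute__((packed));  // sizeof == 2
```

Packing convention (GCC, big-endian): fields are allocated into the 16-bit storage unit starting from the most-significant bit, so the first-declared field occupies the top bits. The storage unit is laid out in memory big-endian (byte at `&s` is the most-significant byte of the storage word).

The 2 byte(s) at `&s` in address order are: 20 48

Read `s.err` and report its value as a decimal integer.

72

[0]=0x20 [1]=0x48 (big-endian) → word 0x2048
cnt [15+:1] = (word>>15) & 0x1 = 0
opcode [13+:2] = (word>>13) & 0x3 = 1
mode [12+:1] = (word>>12) & 0x1 = 0
slot [10+:2] = (word>>10) & 0x3 = 0
err [0+:10] = (word>>0) & 0x3ff = 72  ←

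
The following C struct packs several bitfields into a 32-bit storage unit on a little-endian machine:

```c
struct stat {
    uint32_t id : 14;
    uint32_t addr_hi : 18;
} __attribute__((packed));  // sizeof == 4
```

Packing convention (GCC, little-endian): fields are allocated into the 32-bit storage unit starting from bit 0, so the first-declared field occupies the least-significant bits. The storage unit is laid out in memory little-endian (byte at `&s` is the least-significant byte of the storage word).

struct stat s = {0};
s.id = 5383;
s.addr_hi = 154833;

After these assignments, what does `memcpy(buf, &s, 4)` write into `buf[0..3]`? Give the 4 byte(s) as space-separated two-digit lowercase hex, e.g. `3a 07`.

id (14b) val=5383 bits=0x1507 at bit 0: 0x00001507
addr_hi (18b) val=154833 bits=0x25cd1 at bit 14: 0x97345507
word = 0x97345507 → little-endian bytes:
  [0]=0x07  [1]=0x55  [2]=0x34  [3]=0x97

07 55 34 97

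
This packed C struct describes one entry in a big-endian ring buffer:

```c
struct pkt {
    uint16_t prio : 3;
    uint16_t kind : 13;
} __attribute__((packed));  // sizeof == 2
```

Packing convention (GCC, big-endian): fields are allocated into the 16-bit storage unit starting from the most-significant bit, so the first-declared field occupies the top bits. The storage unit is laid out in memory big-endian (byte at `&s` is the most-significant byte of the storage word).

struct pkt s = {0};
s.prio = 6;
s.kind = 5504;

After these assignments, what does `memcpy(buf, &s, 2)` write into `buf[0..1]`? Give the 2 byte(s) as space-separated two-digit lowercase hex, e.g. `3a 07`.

d5 80

prio:3 = 6 → 0x6 << 13 → word 0xc000
kind:13 = 5504 → 0x1580 << 0 → word 0xd580
word = 0xd580 → big-endian bytes:
  [0]=0xd5  [1]=0x80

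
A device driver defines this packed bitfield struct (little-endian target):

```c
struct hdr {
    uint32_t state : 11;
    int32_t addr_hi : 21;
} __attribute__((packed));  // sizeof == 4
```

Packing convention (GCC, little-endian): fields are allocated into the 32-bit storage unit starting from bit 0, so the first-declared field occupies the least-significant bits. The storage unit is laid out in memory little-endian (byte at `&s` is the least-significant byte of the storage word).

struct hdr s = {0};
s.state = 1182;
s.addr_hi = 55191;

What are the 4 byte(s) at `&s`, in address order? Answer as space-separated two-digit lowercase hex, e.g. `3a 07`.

state (11b) val=1182 bits=0x49e at bit 0: 0x0000049e
addr_hi (21b) val=55191 bits=0xd797 at bit 11: 0x06bcbc9e
word = 0x06bcbc9e → little-endian bytes:
  [0]=0x9e  [1]=0xbc  [2]=0xbc  [3]=0x06

9e bc bc 06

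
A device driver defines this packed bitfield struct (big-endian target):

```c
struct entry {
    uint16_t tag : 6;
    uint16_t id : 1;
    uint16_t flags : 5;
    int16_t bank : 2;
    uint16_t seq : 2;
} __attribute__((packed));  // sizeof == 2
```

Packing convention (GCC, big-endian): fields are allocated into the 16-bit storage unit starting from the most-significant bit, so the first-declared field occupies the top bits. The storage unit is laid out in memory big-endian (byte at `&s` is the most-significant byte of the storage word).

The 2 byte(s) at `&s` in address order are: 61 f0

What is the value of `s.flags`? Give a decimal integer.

[0]=0x61 [1]=0xf0 (big-endian) → word 0x61f0
tag [10+:6] = (word>>10) & 0x3f = 24
id [9+:1] = (word>>9) & 0x1 = 0
flags [4+:5] = (word>>4) & 0x1f = 31  ←
bank [2+:2] = (word>>2) & 0x3 = 0
seq [0+:2] = (word>>0) & 0x3 = 0

31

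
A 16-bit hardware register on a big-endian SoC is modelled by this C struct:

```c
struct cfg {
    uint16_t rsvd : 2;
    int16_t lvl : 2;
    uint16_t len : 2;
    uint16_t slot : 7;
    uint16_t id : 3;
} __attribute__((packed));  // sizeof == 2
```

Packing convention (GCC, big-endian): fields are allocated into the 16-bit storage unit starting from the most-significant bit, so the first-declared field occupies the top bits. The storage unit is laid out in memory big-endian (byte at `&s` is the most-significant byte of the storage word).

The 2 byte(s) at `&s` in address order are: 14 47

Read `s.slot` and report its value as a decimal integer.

[0]=0x14 [1]=0x47 (big-endian) → word 0x1447
rsvd:2 @ bit 14 → (0x1447>>14)&0x3 = 0x0
lvl:2 @ bit 12 → (0x1447>>12)&0x3 = 0x1
len:2 @ bit 10 → (0x1447>>10)&0x3 = 0x1
slot:7 @ bit 3 → (0x1447>>3)&0x7f = 0x8  ←
id:3 @ bit 0 → (0x1447>>0)&0x7 = 0x7

8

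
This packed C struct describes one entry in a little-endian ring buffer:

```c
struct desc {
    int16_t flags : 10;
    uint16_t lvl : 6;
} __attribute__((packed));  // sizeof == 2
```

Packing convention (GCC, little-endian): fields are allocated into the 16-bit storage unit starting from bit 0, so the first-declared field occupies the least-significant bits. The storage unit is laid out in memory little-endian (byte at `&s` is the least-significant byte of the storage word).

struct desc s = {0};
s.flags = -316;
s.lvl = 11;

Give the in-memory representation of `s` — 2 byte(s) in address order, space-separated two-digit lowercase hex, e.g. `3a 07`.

[0+:10] flags=-316 & 0x3ff = 0x2c4; word=0x02c4
[10+:6] lvl=11 & 0x3f = 0xb; word=0x2ec4
word = 0x2ec4 → little-endian bytes:
  [0]=0xc4  [1]=0x2e

c4 2e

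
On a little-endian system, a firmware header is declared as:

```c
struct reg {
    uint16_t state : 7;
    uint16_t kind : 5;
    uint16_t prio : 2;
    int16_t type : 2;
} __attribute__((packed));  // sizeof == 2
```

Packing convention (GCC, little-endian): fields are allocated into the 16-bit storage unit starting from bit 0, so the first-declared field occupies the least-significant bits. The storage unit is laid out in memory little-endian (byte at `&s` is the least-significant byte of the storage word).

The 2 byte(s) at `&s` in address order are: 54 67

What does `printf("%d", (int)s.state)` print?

84

[0]=0x54 [1]=0x67 (little-endian) → word 0x6754
state:7 @ bit 0 → (0x6754>>0)&0x7f = 0x54  ←
kind:5 @ bit 7 → (0x6754>>7)&0x1f = 0xe
prio:2 @ bit 12 → (0x6754>>12)&0x3 = 0x2
type:2 @ bit 14 → (0x6754>>14)&0x3 = 0x1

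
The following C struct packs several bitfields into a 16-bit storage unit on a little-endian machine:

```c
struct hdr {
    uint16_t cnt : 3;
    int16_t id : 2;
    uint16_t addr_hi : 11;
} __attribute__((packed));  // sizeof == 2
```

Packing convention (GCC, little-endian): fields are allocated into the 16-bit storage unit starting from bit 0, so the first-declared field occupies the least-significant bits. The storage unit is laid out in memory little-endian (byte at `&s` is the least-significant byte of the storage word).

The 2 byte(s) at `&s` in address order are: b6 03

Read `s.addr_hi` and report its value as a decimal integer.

[0]=0xb6 [1]=0x03 (little-endian) → word 0x03b6
cnt:3 @ bit 0 → (0x03b6>>0)&0x7 = 0x6
id:2 @ bit 3 → (0x03b6>>3)&0x3 = 0x2
addr_hi:11 @ bit 5 → (0x03b6>>5)&0x7ff = 0x1d  ←

29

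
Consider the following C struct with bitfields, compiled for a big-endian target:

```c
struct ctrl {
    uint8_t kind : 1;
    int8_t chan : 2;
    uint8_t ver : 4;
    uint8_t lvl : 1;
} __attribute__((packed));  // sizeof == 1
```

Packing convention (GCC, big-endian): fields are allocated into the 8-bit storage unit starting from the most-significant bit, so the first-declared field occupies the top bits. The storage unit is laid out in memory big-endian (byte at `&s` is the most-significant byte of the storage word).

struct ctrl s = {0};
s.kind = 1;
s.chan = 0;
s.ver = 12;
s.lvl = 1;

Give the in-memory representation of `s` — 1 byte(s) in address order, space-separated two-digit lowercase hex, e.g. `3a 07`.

99

kind (1b) val=1 bits=0x1 at bit 7: 0x80
chan (2b) val=0 bits=0x0 at bit 5: 0x80
ver (4b) val=12 bits=0xc at bit 1: 0x98
lvl (1b) val=1 bits=0x1 at bit 0: 0x99
word = 0x99 → big-endian bytes:
  [0]=0x99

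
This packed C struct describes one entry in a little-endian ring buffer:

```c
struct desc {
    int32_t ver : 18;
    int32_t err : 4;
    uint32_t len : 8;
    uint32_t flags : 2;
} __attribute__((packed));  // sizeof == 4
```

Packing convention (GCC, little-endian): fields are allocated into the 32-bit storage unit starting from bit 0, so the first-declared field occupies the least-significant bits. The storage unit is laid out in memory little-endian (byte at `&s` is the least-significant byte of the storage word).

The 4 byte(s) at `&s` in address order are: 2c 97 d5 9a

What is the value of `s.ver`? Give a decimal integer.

104236

[0]=0x2c [1]=0x97 [2]=0xd5 [3]=0x9a (little-endian) → word 0x9ad5972c
ver:18 @ bit 0 → (0x9ad5972c>>0)&0x3ffff = 0x1972c  ←
err:4 @ bit 18 → (0x9ad5972c>>18)&0xf = 0x5
len:8 @ bit 22 → (0x9ad5972c>>22)&0xff = 0x6b
flags:2 @ bit 30 → (0x9ad5972c>>30)&0x3 = 0x2
ver signed 18b, MSB=0: value = 104236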